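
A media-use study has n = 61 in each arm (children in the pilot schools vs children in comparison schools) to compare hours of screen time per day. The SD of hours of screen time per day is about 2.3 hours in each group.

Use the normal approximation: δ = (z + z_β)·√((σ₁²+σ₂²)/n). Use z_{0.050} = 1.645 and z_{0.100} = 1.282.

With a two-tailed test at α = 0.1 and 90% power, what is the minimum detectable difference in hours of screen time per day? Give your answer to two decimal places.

Minimum detectable difference ≈ 1.22 hours

δ = (z_{α/2} + z_β) · √((σ₁²+σ₂²)/n)
  = (1.645 + 1.282) · √(10.58/61)
  = 2.927 · √0.17344
  = 2.927 · 0.4165
  = 1.2190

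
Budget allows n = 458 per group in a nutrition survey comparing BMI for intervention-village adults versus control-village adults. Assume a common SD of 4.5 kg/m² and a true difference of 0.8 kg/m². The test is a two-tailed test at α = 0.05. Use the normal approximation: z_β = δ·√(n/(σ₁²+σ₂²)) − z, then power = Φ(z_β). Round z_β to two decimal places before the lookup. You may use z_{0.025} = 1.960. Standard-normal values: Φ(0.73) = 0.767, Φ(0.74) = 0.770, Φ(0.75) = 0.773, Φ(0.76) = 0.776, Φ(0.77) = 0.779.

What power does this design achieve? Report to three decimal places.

z_β = δ·√(n/(σ₁²+σ₂²)) − z_{α/2}
    = 0.8 · √(458/40.5) − 1.960
    = 0.8 · 3.36283 − 1.960
    = 2.6903 − 1.960 = 0.7303 → 0.73
Power = Φ(0.73) = 0.767.

Power ≈ 0.767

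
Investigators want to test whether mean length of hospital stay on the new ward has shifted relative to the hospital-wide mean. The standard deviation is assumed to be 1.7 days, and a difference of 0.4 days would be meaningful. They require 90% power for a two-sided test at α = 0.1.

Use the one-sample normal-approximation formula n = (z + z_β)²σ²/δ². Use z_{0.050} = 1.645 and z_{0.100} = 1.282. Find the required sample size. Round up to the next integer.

n = 155

n = (z_{α/2} + z_β)² · σ² / δ²
  = (1.645 + 1.282)² · 1.7² / 0.4²
  = 8.5673 · 2.89 / 0.16
  = 154.75
Round up → n = 155.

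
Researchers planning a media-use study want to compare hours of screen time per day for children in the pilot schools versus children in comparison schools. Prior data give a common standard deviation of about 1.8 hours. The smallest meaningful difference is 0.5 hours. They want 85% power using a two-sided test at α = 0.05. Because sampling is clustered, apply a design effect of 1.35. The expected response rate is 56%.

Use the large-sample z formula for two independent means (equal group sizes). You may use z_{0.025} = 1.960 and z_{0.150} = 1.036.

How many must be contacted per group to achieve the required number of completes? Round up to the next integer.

n = (z_{α/2} + z_β)² · (σ₁² + σ₂²) / δ²
  = (1.960 + 1.036)² · (2·1.8² = 6.48) / 0.5²
  = 8.9760 · 6.48 / 0.25
  = 232.66
Design effect: 1.35 × 232.66 = 314.09.
Adjust for 56% response: 314.09 / 0.56 = 560.87.
Round up → n = 561 per group.

n = 561 per group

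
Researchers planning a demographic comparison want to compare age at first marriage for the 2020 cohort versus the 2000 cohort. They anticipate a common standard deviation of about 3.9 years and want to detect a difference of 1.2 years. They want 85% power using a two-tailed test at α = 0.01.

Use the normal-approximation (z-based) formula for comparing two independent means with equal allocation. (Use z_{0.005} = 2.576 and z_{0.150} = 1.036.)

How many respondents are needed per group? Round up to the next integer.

n = (z_{α/2} + z_β)² · (σ₁² + σ₂²) / δ²
  = (2.576 + 1.036)² · (2·3.9² = 30.42) / 1.2²
  = 13.0465 · 30.42 / 1.44
  = 275.61
Round up → n = 276 per group.

n = 276 per group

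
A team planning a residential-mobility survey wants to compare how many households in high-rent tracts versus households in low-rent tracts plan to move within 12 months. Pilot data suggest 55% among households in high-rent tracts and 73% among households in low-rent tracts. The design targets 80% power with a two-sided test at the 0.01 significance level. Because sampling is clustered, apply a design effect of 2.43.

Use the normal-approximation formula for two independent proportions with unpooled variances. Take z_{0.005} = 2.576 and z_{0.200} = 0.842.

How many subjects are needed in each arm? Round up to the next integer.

n = (z_{α/2} + z_β)² · [p₁(1−p₁) + p₂(1−p₂)] / (p₁ − p₂)²
  = (2.576 + 0.842)² · (0.55·0.45 + 0.73·0.27) / (-0.18)²
  = (3.418)² · (0.2475 + 0.1971) / 0.0324
  = 11.6827 · 0.4446 / 0.0324
  = 160.31
Design effect: 2.43 × 160.31 = 389.56.
Round up → n = 390 per group.

n = 390 per group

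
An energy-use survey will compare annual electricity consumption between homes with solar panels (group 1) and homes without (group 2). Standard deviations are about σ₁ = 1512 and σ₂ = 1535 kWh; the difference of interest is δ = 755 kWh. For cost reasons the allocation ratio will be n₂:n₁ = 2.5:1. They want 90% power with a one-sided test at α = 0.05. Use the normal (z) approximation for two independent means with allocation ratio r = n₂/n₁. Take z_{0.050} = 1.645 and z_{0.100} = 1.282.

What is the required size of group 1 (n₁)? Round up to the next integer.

n₁ = (z_α + z_β)² · (σ₁² + σ₂²/r) / δ²
   = (1.645 + 1.282)² · (1512² + 1535²/2.5) / 755²
   = 8.5673 · (2286144 + 942490) / 570025
   = 8.5673 · 3228634 / 570025
   = 48.53
Round up → n₁ = 49; n₂ = r·n₁ = 2.5 × 49 = 123.

n₁ = 49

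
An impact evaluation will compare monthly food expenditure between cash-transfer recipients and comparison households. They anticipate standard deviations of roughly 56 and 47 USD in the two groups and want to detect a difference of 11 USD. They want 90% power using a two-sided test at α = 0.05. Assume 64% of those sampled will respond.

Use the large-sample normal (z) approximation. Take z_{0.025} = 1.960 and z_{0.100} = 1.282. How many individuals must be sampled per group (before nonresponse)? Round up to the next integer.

n = (z_{α/2} + z_β)² · (σ₁² + σ₂²) / δ²
  = (1.960 + 1.282)² · (56² + 47² = 5345) / 11²
  = 10.5106 · 5345 / 121
  = 464.29
Adjust for 64% response: 464.29 / 0.64 = 725.45.
Round up → n = 726 per group.

n = 726 per group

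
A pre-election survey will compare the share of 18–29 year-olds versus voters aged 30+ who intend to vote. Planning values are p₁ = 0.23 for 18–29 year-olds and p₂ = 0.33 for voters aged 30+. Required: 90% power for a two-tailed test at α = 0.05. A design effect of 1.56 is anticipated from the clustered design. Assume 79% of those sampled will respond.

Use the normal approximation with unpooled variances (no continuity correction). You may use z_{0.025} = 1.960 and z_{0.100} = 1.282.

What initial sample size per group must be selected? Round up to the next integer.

n = 827 per group

n = (z_{α/2} + z_β)² · [p₁(1−p₁) + p₂(1−p₂)] / (p₁ − p₂)²
  = (1.960 + 1.282)² · (0.23·0.77 + 0.33·0.67) / (-0.10)²
  = (3.242)² · (0.1771 + 0.2211) / 0.0100
  = 10.5106 · 0.3982 / 0.0100
  = 418.53
Design effect: 1.56 × 418.53 = 652.91.
Adjust for 79% response: 652.91 / 0.79 = 826.47.
Round up → n = 827 per group.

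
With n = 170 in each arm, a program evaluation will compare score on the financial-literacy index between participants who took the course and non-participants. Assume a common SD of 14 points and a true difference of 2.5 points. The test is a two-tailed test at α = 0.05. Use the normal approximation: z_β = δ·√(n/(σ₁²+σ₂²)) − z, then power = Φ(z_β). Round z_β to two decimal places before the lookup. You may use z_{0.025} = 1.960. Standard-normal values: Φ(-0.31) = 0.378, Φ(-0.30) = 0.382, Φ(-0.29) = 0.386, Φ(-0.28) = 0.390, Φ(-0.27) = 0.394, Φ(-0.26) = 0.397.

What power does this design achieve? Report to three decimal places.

z_β = δ·√(n/(σ₁²+σ₂²)) − z_{α/2}
    = 2.5 · √(170/392) − 1.960
    = 2.5 · 0.65854 − 1.960
    = 1.6463 − 1.960 = -0.3137 → -0.31
Power = Φ(-0.31) = 0.378.

Power ≈ 0.378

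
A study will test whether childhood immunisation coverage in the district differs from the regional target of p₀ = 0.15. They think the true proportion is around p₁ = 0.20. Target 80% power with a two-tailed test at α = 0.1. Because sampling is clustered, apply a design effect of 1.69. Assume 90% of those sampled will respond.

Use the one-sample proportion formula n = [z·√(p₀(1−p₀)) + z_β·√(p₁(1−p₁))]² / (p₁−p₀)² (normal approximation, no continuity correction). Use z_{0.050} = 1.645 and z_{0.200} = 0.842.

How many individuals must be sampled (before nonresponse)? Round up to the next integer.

n = [z_{α/2}·√(p₀q₀) + z_β·√(p₁q₁)]² / (p₁ − p₀)²
  = [1.645·√(0.15·0.85) + 0.842·√(0.20·0.80)]² / (0.05)²
  = [1.645·0.3571 + 0.842·0.4000]² / 0.0025
  = [0.9242]² / 0.0025
  = 341.65
Design effect: 1.69 × 341.65 = 577.38.
Adjust for 90% response: 577.38 / 0.90 = 641.53.
Round up → n = 642.

n = 642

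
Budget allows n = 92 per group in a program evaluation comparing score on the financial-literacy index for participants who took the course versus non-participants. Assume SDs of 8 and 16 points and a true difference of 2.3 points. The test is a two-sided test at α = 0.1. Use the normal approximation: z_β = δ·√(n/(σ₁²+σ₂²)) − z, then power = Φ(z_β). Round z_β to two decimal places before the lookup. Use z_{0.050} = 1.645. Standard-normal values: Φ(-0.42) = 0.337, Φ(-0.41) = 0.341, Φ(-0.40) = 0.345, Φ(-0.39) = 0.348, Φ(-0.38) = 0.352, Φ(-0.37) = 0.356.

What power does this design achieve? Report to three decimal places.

z_β = δ·√(n/(σ₁²+σ₂²)) − z_{α/2}
    = 2.3 · √(92/320) − 1.645
    = 2.3 · 0.53619 − 1.645
    = 1.2332 − 1.645 = -0.4118 → -0.41
Power = Φ(-0.41) = 0.341.

Power ≈ 0.341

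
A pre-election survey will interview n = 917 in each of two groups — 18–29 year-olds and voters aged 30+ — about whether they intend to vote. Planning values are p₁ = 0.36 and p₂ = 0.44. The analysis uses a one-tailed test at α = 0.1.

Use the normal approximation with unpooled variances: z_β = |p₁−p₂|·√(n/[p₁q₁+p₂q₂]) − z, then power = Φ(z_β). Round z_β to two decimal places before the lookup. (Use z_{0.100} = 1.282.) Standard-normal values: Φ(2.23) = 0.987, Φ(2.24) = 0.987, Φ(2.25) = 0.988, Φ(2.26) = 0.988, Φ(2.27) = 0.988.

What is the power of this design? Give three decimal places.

Power ≈ 0.987

z_β = |p₁−p₂|·√(n/[p₁q₁+p₂q₂]) − z_α
    = 0.08 · √(917/0.4768) − 1.282
    = 0.08 · 43.8547 − 1.282
    = 3.5084 − 1.282 = 2.2264 → 2.23
Power = Φ(2.23) = 0.987.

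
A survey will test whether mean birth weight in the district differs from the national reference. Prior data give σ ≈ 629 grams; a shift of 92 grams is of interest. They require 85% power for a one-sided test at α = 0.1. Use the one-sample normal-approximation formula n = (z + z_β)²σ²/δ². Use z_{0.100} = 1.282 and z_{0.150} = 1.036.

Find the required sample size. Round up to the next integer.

n = (z_α + z_β)² · σ² / δ²
  = (1.282 + 1.036)² · 629² / 92²
  = 5.3731 · 395641 / 8464
  = 251.16
Round up → n = 252.

n = 252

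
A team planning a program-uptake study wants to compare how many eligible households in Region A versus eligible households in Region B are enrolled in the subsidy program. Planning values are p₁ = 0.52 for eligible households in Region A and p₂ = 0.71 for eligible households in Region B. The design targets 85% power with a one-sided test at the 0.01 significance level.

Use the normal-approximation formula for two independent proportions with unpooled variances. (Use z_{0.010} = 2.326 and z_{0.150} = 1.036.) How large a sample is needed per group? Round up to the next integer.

n = (z_α + z_β)² · [p₁(1−p₁) + p₂(1−p₂)] / (p₁ − p₂)²
  = (2.326 + 1.036)² · (0.52·0.48 + 0.71·0.29) / (-0.19)²
  = (3.362)² · (0.2496 + 0.2059) / 0.0361
  = 11.3030 · 0.4555 / 0.0361
  = 142.62
Round up → n = 143 per group.

n = 143 per group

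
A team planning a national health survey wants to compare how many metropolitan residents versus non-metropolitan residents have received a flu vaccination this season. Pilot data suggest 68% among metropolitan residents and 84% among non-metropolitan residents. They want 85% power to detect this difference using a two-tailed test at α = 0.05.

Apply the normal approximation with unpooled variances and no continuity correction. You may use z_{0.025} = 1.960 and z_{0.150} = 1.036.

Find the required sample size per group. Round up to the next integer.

n = 124 per group

n = (z_{α/2} + z_β)² · [p₁(1−p₁) + p₂(1−p₂)] / (p₁ − p₂)²
  = (1.960 + 1.036)² · (0.68·0.32 + 0.84·0.16) / (-0.16)²
  = (2.996)² · (0.2176 + 0.1344) / 0.0256
  = 8.9760 · 0.3520 / 0.0256
  = 123.42
Round up → n = 124 per group.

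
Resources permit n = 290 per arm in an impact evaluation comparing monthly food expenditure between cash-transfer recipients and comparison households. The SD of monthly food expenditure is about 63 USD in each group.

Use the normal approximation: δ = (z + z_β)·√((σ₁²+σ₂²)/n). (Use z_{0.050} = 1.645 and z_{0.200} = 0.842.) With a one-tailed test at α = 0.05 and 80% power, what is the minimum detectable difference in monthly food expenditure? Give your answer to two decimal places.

δ = (z_α + z_β) · √((σ₁²+σ₂²)/n)
  = (1.645 + 0.842) · √(7938/290)
  = 2.487 · √27.3724
  = 2.487 · 5.2319
  = 13.0116

Minimum detectable difference ≈ 13.01 USD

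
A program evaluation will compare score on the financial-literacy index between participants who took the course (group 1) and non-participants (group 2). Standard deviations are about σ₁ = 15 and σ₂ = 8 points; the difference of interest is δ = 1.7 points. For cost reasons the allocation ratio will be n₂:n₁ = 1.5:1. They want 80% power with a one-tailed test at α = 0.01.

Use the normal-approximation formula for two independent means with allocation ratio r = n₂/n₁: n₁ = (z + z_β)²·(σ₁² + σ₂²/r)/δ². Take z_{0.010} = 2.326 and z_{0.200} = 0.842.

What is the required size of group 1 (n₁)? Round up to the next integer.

n₁ = 930

n₁ = (z_α + z_β)² · (σ₁² + σ₂²/r) / δ²
   = (2.326 + 0.842)² · (15² + 8²/1.5) / 1.7²
   = 10.0362 · (225 + 42.6667) / 2.89
   = 10.0362 · 267.6667 / 2.89
   = 929.54
Round up → n₁ = 930; n₂ = r·n₁ = 1.5 × 930 = 1395.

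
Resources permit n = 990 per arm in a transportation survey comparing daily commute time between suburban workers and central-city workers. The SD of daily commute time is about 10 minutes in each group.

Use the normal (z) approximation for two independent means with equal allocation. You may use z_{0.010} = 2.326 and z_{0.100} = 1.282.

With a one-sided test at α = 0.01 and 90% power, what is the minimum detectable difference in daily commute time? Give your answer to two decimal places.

δ = (z_α + z_β) · √((σ₁²+σ₂²)/n)
  = (2.326 + 1.282) · √(200/990)
  = 3.608 · √0.20202
  = 3.608 · 0.4495
  = 1.6217

Minimum detectable difference ≈ 1.62 minutes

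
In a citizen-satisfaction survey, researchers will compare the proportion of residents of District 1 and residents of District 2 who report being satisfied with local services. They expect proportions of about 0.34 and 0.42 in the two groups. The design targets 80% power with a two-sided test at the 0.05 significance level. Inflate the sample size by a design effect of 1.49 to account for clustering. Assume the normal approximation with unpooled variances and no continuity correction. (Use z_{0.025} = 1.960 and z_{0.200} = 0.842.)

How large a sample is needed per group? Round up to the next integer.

n = 856 per group

n = (z_{α/2} + z_β)² · [p₁(1−p₁) + p₂(1−p₂)] / (p₁ − p₂)²
  = (1.960 + 0.842)² · (0.34·0.66 + 0.42·0.58) / (-0.08)²
  = (2.802)² · (0.2244 + 0.2436) / 0.0064
  = 7.8512 · 0.4680 / 0.0064
  = 574.12
Design effect: 1.49 × 574.12 = 855.44.
Round up → n = 856 per group.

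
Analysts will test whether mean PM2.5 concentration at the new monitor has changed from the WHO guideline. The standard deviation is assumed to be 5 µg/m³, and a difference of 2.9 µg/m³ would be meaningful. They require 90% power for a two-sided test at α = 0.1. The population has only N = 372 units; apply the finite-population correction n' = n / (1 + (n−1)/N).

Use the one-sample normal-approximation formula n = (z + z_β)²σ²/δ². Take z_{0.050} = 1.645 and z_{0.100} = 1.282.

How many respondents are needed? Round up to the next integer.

n = (z_{α/2} + z_β)² · σ² / δ²
  = (1.645 + 1.282)² · 5² / 2.9²
  = 8.5673 · 25 / 8.41
  = 25.47
Finite-population correction (N = 372): 25.47 / (1 + (25.47 − 1)/372) = 23.90.
Round up → n = 24.

n = 24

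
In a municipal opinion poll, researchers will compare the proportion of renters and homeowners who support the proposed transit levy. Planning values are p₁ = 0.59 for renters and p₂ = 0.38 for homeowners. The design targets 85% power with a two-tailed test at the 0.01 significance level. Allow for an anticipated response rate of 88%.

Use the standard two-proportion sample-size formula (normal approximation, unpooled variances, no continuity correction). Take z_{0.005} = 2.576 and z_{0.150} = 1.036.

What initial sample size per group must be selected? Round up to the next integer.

n = (z_{α/2} + z_β)² · [p₁(1−p₁) + p₂(1−p₂)] / (p₁ − p₂)²
  = (2.576 + 1.036)² · (0.59·0.41 + 0.38·0.62) / (0.21)²
  = (3.612)² · (0.2419 + 0.2356) / 0.0441
  = 13.0465 · 0.4775 / 0.0441
  = 141.26
Adjust for 88% response: 141.26 / 0.88 = 160.53.
Round up → n = 161 per group.

n = 161 per group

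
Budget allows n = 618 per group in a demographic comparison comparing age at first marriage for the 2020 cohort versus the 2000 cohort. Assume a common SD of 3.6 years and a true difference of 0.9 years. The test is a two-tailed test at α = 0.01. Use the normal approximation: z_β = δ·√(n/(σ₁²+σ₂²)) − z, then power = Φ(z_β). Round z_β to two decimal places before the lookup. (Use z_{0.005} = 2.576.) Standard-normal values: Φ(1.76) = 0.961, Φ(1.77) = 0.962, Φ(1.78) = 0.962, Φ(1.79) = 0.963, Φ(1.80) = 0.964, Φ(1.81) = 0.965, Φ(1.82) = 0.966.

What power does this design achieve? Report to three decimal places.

z_β = δ·√(n/(σ₁²+σ₂²)) − z_{α/2}
    = 0.9 · √(618/25.92) − 2.576
    = 0.9 · 4.88289 − 2.576
    = 4.3946 − 2.576 = 1.8186 → 1.82
Power = Φ(1.82) = 0.966.

Power ≈ 0.966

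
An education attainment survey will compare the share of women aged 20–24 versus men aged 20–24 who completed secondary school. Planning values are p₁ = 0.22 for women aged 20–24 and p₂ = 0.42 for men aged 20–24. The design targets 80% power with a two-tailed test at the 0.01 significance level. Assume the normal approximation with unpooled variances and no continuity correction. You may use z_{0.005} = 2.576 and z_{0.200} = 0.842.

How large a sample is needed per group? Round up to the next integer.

n = 122 per group

n = (z_{α/2} + z_β)² · [p₁(1−p₁) + p₂(1−p₂)] / (p₁ − p₂)²
  = (2.576 + 0.842)² · (0.22·0.78 + 0.42·0.58) / (-0.20)²
  = (3.418)² · (0.1716 + 0.2436) / 0.0400
  = 11.6827 · 0.4152 / 0.0400
  = 121.27
Round up → n = 122 per group.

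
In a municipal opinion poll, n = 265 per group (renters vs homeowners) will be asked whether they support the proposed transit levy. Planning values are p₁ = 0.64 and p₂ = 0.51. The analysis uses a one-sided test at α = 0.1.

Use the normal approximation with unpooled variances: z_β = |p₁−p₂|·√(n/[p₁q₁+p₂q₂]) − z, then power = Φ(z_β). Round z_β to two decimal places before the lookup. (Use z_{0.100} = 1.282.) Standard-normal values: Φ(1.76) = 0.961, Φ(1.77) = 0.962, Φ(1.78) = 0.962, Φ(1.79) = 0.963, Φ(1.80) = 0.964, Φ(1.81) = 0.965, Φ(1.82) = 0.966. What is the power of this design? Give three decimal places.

z_β = |p₁−p₂|·√(n/[p₁q₁+p₂q₂]) − z_α
    = 0.13 · √(265/0.4803) − 1.282
    = 0.13 · 23.4891 − 1.282
    = 3.0536 − 1.282 = 1.7716 → 1.77
Power = Φ(1.77) = 0.962.

Power ≈ 0.962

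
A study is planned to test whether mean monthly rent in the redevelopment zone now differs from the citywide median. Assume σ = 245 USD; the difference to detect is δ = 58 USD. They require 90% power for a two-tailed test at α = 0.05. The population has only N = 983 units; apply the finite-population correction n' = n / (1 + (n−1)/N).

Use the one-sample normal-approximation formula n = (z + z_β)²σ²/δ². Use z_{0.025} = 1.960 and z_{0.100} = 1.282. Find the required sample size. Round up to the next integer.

n = 158

n = (z_{α/2} + z_β)² · σ² / δ²
  = (1.960 + 1.282)² · 245² / 58²
  = 10.5106 · 60025 / 3364
  = 187.54
Finite-population correction (N = 983): 187.54 / (1 + (187.54 − 1)/983) = 157.63.
Round up → n = 158.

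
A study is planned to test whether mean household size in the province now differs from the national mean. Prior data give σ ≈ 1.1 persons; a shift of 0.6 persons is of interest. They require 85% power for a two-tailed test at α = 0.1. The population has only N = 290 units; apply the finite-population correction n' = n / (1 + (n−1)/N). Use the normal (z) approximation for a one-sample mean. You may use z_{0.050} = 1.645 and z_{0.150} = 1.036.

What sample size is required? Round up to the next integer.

n = (z_{α/2} + z_β)² · σ² / δ²
  = (1.645 + 1.036)² · 1.1² / 0.6²
  = 7.1878 · 1.21 / 0.36
  = 24.16
Finite-population correction (N = 290): 24.16 / (1 + (24.16 − 1)/290) = 22.37.
Round up → n = 23.

n = 23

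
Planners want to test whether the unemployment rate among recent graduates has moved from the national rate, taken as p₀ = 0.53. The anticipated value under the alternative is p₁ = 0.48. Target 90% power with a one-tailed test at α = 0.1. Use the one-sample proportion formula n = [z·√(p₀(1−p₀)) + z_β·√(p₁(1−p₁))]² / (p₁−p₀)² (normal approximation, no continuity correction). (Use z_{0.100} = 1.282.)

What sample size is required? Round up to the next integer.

n = 656

n = [z_α·√(p₀q₀) + z_β·√(p₁q₁)]² / (p₁ − p₀)²
  = [1.282·√(0.53·0.47) + 1.282·√(0.48·0.52)]² / (-0.05)²
  = [1.282·0.4991 + 1.282·0.4996]² / 0.0025
  = [1.2803]² / 0.0025
  = 655.70
Round up → n = 656.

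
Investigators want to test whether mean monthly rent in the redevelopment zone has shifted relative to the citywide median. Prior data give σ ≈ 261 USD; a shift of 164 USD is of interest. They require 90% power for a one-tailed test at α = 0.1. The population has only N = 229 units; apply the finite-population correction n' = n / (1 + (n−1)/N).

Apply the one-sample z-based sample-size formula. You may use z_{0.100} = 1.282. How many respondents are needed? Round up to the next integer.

n = 16

n = (z_α + z_β)² · σ² / δ²
  = (1.282 + 1.282)² · 261² / 164²
  = 6.5741 · 68121 / 26896
  = 16.65
Finite-population correction (N = 229): 16.65 / (1 + (16.65 − 1)/229) = 15.59.
Round up → n = 16.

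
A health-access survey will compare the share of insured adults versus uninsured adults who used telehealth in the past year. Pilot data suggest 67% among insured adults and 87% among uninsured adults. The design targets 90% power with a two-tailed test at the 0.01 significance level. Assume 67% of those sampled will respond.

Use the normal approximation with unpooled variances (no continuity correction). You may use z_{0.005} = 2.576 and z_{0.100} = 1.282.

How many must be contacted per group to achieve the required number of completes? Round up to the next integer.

n = 186 per group

n = (z_{α/2} + z_β)² · [p₁(1−p₁) + p₂(1−p₂)] / (p₁ − p₂)²
  = (2.576 + 1.282)² · (0.67·0.33 + 0.87·0.13) / (-0.20)²
  = (3.858)² · (0.2211 + 0.1131) / 0.0400
  = 14.8842 · 0.3342 / 0.0400
  = 124.36
Adjust for 67% response: 124.36 / 0.67 = 185.61.
Round up → n = 186 per group.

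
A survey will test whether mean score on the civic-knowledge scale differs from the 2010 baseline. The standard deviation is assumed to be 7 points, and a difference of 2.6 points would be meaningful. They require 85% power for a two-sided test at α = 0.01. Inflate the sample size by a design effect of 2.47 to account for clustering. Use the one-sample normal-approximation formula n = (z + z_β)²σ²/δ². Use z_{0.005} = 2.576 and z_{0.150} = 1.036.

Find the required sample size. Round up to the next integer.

n = (z_{α/2} + z_β)² · σ² / δ²
  = (2.576 + 1.036)² · 7² / 2.6²
  = 13.0465 · 49 / 6.76
  = 94.57
Design effect: 2.47 × 94.57 = 233.58.
Round up → n = 234.

n = 234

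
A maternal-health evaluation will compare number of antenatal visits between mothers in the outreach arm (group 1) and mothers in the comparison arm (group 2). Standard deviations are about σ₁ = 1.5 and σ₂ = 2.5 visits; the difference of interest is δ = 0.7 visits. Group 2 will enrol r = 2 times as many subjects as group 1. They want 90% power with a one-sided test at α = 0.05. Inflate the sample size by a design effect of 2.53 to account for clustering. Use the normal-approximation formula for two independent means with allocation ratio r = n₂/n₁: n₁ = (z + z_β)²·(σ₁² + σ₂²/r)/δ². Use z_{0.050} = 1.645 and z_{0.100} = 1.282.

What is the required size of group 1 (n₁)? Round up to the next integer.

n₁ = (z_α + z_β)² · (σ₁² + σ₂²/r) / δ²
   = (1.645 + 1.282)² · (1.5² + 2.5²/2) / 0.7²
   = 8.5673 · (2.25 + 3.125) / 0.49
   = 8.5673 · 5.375 / 0.49
   = 93.98
Design effect: 2.53 × 93.98 = 237.77.
Round up → n₁ = 238; n₂ = r·n₁ = 2 × 238 = 476.

n₁ = 238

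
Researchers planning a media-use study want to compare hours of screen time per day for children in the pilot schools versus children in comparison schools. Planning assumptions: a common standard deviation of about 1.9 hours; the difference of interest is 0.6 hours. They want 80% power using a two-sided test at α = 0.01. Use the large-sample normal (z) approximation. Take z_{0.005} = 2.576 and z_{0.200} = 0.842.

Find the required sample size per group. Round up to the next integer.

n = (z_{α/2} + z_β)² · (σ₁² + σ₂²) / δ²
  = (2.576 + 0.842)² · (2·1.9² = 7.22) / 0.6²
  = 11.6827 · 7.22 / 0.36
  = 234.30
Round up → n = 235 per group.

n = 235 per group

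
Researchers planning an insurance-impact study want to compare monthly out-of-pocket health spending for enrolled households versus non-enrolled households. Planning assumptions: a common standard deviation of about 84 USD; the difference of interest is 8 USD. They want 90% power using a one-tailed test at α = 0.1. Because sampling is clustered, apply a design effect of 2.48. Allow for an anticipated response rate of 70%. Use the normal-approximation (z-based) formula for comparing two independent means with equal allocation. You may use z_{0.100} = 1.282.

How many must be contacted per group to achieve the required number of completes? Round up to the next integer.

n = (z_α + z_β)² · (σ₁² + σ₂²) / δ²
  = (1.282 + 1.282)² · (2·84² = 14112) / 8²
  = 6.5741 · 14112 / 64
  = 1449.59
Design effect: 2.48 × 1449.59 = 3594.98.
Adjust for 70% response: 3594.98 / 0.70 = 5135.68.
Round up → n = 5136 per group.

n = 5136 per group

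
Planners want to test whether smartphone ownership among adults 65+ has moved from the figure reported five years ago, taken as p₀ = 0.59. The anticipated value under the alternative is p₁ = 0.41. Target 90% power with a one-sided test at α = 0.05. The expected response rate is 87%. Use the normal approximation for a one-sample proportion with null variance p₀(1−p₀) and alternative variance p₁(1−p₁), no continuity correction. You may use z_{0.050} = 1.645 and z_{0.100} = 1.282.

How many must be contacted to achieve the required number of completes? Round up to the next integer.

n = [z_α·√(p₀q₀) + z_β·√(p₁q₁)]² / (p₁ − p₀)²
  = [1.645·√(0.59·0.41) + 1.282·√(0.41·0.59)]² / (-0.18)²
  = [1.645·0.4918 + 1.282·0.4918]² / 0.0324
  = [1.4396]² / 0.0324
  = 63.96
Adjust for 87% response: 63.96 / 0.87 = 73.52.
Round up → n = 74.

n = 74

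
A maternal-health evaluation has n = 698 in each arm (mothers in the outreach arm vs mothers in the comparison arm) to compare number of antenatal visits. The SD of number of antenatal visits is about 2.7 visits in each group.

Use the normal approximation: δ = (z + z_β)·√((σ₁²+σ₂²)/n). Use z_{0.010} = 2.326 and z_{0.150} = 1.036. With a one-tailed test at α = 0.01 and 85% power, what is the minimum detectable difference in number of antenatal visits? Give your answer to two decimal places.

Minimum detectable difference ≈ 0.49 visits

δ = (z_α + z_β) · √((σ₁²+σ₂²)/n)
  = (2.326 + 1.036) · √(14.58/698)
  = 3.362 · √0.02089
  = 3.362 · 0.1445
  = 0.4859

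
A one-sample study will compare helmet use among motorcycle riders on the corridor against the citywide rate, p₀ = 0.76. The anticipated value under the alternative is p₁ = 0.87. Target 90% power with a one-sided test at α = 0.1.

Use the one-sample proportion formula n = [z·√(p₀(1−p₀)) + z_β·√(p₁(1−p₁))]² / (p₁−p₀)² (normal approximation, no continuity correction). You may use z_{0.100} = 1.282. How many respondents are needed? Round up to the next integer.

n = 80

n = [z_α·√(p₀q₀) + z_β·√(p₁q₁)]² / (p₁ − p₀)²
  = [1.282·√(0.76·0.24) + 1.282·√(0.87·0.13)]² / (0.11)²
  = [1.282·0.4271 + 1.282·0.3363]² / 0.0121
  = [0.9787]² / 0.0121
  = 79.16
Round up → n = 80.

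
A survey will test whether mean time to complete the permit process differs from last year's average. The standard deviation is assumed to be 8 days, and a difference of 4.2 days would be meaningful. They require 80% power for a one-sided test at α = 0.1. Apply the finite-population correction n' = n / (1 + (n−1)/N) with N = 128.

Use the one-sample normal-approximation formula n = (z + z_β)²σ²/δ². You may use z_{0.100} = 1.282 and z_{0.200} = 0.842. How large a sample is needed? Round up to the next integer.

n = (z_α + z_β)² · σ² / δ²
  = (1.282 + 0.842)² · 8² / 4.2²
  = 4.5114 · 64 / 17.64
  = 16.37
Finite-population correction (N = 128): 16.37 / (1 + (16.37 − 1)/128) = 14.61.
Round up → n = 15.

n = 15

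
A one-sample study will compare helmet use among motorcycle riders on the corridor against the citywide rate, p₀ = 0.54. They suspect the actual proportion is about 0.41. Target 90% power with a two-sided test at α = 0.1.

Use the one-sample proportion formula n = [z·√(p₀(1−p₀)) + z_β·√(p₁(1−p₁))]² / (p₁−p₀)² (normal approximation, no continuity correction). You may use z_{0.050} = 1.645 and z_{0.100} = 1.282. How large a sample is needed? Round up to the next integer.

n = 125

n = [z_{α/2}·√(p₀q₀) + z_β·√(p₁q₁)]² / (p₁ − p₀)²
  = [1.645·√(0.54·0.46) + 1.282·√(0.41·0.59)]² / (-0.13)²
  = [1.645·0.4984 + 1.282·0.4918]² / 0.0169
  = [1.4504]² / 0.0169
  = 124.48
Round up → n = 125.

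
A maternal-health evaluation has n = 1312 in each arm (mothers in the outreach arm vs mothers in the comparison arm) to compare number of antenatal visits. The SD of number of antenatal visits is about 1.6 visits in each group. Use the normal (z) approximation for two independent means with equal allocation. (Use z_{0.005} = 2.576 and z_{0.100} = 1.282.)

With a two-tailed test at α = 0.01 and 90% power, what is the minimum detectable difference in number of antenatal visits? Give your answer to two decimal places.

Minimum detectable difference ≈ 0.24 visits

δ = (z_{α/2} + z_β) · √((σ₁²+σ₂²)/n)
  = (2.576 + 1.282) · √(5.12/1312)
  = 3.858 · √0.0039
  = 3.858 · 0.0625
  = 0.2410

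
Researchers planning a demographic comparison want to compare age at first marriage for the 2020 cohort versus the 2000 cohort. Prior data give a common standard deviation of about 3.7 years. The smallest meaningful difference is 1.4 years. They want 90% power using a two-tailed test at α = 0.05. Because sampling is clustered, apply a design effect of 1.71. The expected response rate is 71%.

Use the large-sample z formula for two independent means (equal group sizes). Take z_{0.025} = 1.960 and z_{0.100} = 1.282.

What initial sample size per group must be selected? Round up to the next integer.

n = 354 per group

n = (z_{α/2} + z_β)² · (σ₁² + σ₂²) / δ²
  = (1.960 + 1.282)² · (2·3.7² = 27.38) / 1.4²
  = 10.5106 · 27.38 / 1.96
  = 146.83
Design effect: 1.71 × 146.83 = 251.07.
Adjust for 71% response: 251.07 / 0.71 = 353.62.
Round up → n = 354 per group.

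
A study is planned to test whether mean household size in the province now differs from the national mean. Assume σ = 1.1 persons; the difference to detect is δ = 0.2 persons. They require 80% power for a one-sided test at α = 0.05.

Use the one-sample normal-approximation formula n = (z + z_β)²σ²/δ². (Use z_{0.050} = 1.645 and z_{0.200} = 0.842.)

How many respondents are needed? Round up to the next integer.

n = 188

n = (z_α + z_β)² · σ² / δ²
  = (1.645 + 0.842)² · 1.1² / 0.2²
  = 6.1852 · 1.21 / 0.04
  = 187.10
Round up → n = 188.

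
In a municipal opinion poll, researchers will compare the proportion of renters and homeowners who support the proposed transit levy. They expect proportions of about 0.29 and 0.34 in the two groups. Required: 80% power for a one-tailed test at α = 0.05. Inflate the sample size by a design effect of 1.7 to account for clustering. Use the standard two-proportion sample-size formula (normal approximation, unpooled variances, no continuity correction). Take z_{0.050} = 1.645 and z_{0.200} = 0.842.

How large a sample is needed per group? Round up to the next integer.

n = (z_α + z_β)² · [p₁(1−p₁) + p₂(1−p₂)] / (p₁ − p₂)²
  = (1.645 + 0.842)² · (0.29·0.71 + 0.34·0.66) / (-0.05)²
  = (2.487)² · (0.2059 + 0.2244) / 0.0025
  = 6.1852 · 0.4303 / 0.0025
  = 1064.59
Design effect: 1.7 × 1064.59 = 1809.81.
Round up → n = 1810 per group.

n = 1810 per group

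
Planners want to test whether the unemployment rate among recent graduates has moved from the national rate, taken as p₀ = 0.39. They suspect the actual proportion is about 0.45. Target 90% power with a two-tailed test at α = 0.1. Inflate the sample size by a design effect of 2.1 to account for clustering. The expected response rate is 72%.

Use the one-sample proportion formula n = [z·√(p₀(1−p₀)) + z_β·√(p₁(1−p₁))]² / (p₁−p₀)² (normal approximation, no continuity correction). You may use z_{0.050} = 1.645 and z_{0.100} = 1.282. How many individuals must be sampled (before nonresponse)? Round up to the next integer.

n = 1681

n = [z_{α/2}·√(p₀q₀) + z_β·√(p₁q₁)]² / (p₁ − p₀)²
  = [1.645·√(0.39·0.61) + 1.282·√(0.45·0.55)]² / (0.06)²
  = [1.645·0.4877 + 1.282·0.4975]² / 0.0036
  = [1.4401]² / 0.0036
  = 576.11
Design effect: 2.1 × 576.11 = 1209.83.
Adjust for 72% response: 1209.83 / 0.72 = 1680.32.
Round up → n = 1681.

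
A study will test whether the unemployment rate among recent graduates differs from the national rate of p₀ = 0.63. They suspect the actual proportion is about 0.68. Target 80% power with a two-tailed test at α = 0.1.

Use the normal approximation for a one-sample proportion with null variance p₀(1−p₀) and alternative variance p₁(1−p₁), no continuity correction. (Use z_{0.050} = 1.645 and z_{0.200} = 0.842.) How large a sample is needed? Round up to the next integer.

n = [z_{α/2}·√(p₀q₀) + z_β·√(p₁q₁)]² / (p₁ − p₀)²
  = [1.645·√(0.63·0.37) + 0.842·√(0.68·0.32)]² / (0.05)²
  = [1.645·0.4828 + 0.842·0.4665]² / 0.0025
  = [1.1870]² / 0.0025
  = 563.57
Round up → n = 564.

n = 564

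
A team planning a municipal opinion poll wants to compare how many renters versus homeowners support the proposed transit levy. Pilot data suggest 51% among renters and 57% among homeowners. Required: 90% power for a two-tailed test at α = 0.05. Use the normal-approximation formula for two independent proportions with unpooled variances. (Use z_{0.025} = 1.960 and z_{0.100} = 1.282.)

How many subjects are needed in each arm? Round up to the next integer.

n = 1446 per group

n = (z_{α/2} + z_β)² · [p₁(1−p₁) + p₂(1−p₂)] / (p₁ − p₂)²
  = (1.960 + 1.282)² · (0.51·0.49 + 0.57·0.43) / (-0.06)²
  = (3.242)² · (0.2499 + 0.2451) / 0.0036
  = 10.5106 · 0.4950 / 0.0036
  = 1445.20
Round up → n = 1446 per group.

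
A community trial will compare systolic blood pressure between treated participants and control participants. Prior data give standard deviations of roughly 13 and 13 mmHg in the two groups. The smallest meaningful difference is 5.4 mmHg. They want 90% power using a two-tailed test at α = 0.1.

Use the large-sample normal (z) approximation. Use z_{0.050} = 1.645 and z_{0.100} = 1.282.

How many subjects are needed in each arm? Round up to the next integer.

n = (z_{α/2} + z_β)² · (σ₁² + σ₂²) / δ²
  = (1.645 + 1.282)² · (13² + 13² = 338) / 5.4²
  = 8.5673 · 338 / 29.16
  = 99.31
Round up → n = 100 per group.

n = 100 per group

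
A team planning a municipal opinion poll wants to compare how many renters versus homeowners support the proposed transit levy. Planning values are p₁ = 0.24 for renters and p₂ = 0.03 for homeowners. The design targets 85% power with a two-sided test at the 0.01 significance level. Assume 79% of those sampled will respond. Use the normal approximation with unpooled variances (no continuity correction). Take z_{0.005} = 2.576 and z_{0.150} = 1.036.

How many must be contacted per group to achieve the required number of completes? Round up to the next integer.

n = 80 per group

n = (z_{α/2} + z_β)² · [p₁(1−p₁) + p₂(1−p₂)] / (p₁ − p₂)²
  = (2.576 + 1.036)² · (0.24·0.76 + 0.03·0.97) / (0.21)²
  = (3.612)² · (0.1824 + 0.0291) / 0.0441
  = 13.0465 · 0.2115 / 0.0441
  = 62.57
Adjust for 79% response: 62.57 / 0.79 = 79.20.
Round up → n = 80 per group.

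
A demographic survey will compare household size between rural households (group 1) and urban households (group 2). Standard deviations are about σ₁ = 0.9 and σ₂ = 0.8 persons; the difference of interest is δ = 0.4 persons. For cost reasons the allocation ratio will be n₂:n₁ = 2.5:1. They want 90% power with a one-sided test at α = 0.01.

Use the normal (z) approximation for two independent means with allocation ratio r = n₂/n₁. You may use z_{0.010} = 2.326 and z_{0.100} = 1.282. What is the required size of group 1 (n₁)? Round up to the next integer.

n₁ = 87

n₁ = (z_α + z_β)² · (σ₁² + σ₂²/r) / δ²
   = (2.326 + 1.282)² · (0.9² + 0.8²/2.5) / 0.4²
   = 13.0177 · (0.81 + 0.256) / 0.16
   = 13.0177 · 1.066 / 0.16
   = 86.73
Round up → n₁ = 87; n₂ = r·n₁ = 2.5 × 87 = 218.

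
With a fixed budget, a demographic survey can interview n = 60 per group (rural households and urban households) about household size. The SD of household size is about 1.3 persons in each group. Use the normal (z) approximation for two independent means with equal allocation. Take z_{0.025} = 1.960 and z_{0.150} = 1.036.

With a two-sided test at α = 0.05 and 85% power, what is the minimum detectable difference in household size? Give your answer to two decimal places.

δ = (z_{α/2} + z_β) · √((σ₁²+σ₂²)/n)
  = (1.960 + 1.036) · √(3.38/60)
  = 2.996 · √0.05633
  = 2.996 · 0.2373
  = 0.7111

Minimum detectable difference ≈ 0.71 persons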